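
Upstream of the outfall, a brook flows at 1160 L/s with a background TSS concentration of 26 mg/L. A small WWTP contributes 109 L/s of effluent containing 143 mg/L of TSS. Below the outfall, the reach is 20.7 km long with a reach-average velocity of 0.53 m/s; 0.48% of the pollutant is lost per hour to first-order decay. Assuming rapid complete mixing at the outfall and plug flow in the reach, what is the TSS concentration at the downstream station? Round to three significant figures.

34.2 mg/L

After mixing, C = (1160·26.00 + 109.0·143.0) / 1269 = 45750/1269 = 36.05 mg/L.
Travel time t = 20.7·1000 / 0.53 = 39060 s = 10.85 h.
0.48%/h lost → k = −ln(1 − 0.0048) = 0.004812 h⁻¹.
Applying C = C₀e^(−kt): 36.05 × 0.9491 = 34.22 mg/L.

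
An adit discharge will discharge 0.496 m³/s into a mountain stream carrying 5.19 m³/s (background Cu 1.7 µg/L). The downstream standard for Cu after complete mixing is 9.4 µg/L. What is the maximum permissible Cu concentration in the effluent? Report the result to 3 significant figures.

At the limit, (Qr·Cr + Qe·Cₑ)/(Qr + Qe) = 9.4:
Cₑ = (5.686·9.4 − 5.190·1.700) / 0.4960 = 89.97 µg/L.

90.0 µg/L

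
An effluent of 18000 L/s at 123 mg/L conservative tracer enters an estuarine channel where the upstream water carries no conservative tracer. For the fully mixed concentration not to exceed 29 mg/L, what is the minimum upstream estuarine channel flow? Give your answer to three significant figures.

Set C_mix = 29: (Q·0 + 18000·123.0) / (Q + 18000) = 29
→ Q = 18000·(123.0 − 29)/(29 − 0) = 58340 L/s.

58300 L/s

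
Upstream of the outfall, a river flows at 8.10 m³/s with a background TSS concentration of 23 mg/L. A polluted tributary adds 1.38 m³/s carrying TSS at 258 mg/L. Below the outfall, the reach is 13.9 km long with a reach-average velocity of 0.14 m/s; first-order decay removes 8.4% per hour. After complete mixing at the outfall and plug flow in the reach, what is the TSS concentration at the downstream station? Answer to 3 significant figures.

5.09 mg/L

After mixing, C = (8.100·23.00 + 1.380·258.0) / 9.480 = 542.3/9.480 = 57.21 mg/L.
Travel time t = 13.9·1000 / 0.14 = 99290 s = 27.58 h.
8.4%/h lost → k = −ln(1 − 0.084) = 0.08774 h⁻¹.
Decay over the reach: 57.21·exp(−kt) = 57.21·0.08894 = 5.088 mg/L.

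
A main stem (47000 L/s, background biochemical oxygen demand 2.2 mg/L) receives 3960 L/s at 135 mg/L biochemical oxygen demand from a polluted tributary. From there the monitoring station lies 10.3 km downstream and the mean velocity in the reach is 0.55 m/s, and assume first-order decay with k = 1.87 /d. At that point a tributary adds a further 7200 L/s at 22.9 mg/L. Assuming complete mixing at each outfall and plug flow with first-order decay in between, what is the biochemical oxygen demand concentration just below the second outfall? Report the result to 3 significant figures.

10.1 mg/L

Mixed concentration C = ΣQC/ΣQ = (47000·2.200 + 3960·135.0) / 50960 = 638000/50960 = 12.52 mg/L; combined flow 50960 L/s.
Travel time t = 10.3·1000 / 0.55 = 18730 s = 5.202 h.
Decay over the reach: 12.52·exp(−kt) = 12.52·0.6668 = 8.348 mg/L.
Second outfall: C = (50960·8.348 + 7200·22.90)/58160 = 10.15 mg/L.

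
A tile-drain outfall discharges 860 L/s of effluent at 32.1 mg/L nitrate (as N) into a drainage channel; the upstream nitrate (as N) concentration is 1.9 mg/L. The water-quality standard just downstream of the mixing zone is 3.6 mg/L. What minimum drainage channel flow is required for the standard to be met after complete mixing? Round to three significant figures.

Set C_mix = 3.6: (Q·1.900 + 860.0·32.10) / (Q + 860.0) = 3.6
→ Q = 860.0·(32.10 − 3.6)/(3.6 − 1.900) = 14420 L/s.

14400 L/s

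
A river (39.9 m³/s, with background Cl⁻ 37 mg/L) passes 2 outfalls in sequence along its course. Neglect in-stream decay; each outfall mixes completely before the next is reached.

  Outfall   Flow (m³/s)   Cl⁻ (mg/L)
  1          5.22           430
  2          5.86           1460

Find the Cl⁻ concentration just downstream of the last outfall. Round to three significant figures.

Below outfall 1: Q → 45.12 m³/s, C = (39.90·37.00 + 5.220·430.0)/45.12 = 82.47 mg/L.
Below outfall 2: Q → 50.98 m³/s, C = (45.12·82.47 + 5.860·1460)/50.98 = 240.8 mg/L.

241 mg/L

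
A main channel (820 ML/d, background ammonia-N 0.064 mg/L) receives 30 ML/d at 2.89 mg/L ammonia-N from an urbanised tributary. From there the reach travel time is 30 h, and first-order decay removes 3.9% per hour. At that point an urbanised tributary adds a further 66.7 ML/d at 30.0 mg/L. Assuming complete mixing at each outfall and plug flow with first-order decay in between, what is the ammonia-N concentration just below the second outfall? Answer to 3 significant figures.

2.23 mg/L

Flow-weighted average: C = (820.0·0.06400 + 30.00·2.890) / 850.0 = 139.2/850.0 = 0.1637 mg/L; combined flow 850.0 ML/d.
3.9%/h lost → k = −ln(1 − 0.039) = 0.03978 h⁻¹.
After decay, C = 0.1637 × e^(−kt) = 0.1637 × 0.3032 = 0.04964 mg/L.
Second outfall: C = (850.0·0.04964 + 66.70·30.00)/916.7 = 2.229 mg/L.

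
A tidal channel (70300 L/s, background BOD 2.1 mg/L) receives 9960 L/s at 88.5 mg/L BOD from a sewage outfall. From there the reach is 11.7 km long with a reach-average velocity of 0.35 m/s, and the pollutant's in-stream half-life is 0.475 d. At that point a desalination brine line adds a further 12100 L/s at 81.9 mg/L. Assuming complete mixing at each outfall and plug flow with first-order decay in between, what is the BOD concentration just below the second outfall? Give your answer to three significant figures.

After mixing, C = (70300·2.100 + 9960·88.50) / 80260 = 1029000/80260 = 12.82 mg/L; combined flow 80260 L/s.
Travel time t = 11.7·1000 / 0.35 = 33430 s = 9.286 h.
Half-life 0.475 d → k = ln 2 / 0.475 = 1.459 d⁻¹.
After decay, C = 12.82 × e^(−kt) = 12.82 × 0.5686 = 7.290 mg/L.
At the second outfall, C = (80260·7.290 + 12100·81.90) / (80260 + 12100) = 17.06 mg/L.

17.1 mg/L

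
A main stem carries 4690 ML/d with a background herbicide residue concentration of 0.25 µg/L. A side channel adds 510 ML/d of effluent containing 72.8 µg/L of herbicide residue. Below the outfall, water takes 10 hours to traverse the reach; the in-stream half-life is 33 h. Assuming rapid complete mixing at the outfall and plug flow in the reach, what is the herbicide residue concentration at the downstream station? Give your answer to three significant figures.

Conservation of mass: C = (4690·0.2500 + 510.0·72.80) / 5200 = 38300/5200 = 7.365 µg/L.
Half-life 33 h → k = ln 2 / 33 = 0.02100 h⁻¹ = 0.5041 d⁻¹.
Applying C = C₀e^(−kt): 7.365 × 0.8105 = 5.970 µg/L.

5.97 µg/L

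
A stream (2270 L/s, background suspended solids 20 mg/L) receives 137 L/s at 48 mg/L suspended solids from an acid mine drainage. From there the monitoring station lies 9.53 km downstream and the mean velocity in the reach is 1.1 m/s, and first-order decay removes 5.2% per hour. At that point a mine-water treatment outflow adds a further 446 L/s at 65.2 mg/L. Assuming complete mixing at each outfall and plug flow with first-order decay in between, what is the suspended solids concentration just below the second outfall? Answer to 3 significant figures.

Conservation of mass: C = (2270·20.00 + 137.0·48.00) / 2407 = 51980/2407 = 21.59 mg/L; combined flow 2407 L/s.
Travel time t = 9.53·1000 / 1.1 = 8664 s = 2.407 h.
5.2%/h lost → k = −ln(1 − 0.052) = 0.05340 h⁻¹.
First-order decay: C = 21.59·exp(−k·t) = 21.59·0.8794 = 18.99 mg/L.
At the second outfall, C = (2407·18.99 + 446.0·65.20) / (2407 + 446.0) = 26.21 mg/L.

26.2 mg/L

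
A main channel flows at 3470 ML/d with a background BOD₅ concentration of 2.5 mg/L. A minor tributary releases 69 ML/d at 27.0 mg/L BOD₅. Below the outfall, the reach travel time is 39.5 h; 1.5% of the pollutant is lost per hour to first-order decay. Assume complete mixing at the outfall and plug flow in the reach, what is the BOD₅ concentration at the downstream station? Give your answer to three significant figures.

1.64 mg/L

Mixed concentration C = ΣQC/ΣQ = (3470·2.500 + 69.00·27.00) / 3539 = 10540/3539 = 2.978 mg/L.
1.5%/h lost → k = −ln(1 − 0.015) = 0.01511 h⁻¹.
Decay over the reach: 2.978·exp(−kt) = 2.978·0.5505 = 1.639 mg/L.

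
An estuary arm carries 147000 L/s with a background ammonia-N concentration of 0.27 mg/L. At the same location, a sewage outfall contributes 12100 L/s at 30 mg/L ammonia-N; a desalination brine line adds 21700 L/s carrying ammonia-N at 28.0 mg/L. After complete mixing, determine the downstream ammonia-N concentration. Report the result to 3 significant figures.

Mixed concentration C = ΣQC/ΣQ = (147000·0.2700 + 12100·30.00 + 21700·28.00) / 180800 = 1010000/180800 = 5.588 mg/L.

5.59 mg/L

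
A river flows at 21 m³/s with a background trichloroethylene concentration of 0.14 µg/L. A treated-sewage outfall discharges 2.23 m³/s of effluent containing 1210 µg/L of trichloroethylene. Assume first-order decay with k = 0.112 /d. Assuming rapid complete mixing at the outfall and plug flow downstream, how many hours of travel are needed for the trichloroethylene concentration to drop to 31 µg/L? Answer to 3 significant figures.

283 h

Flow-weighted average: C = (21.00·0.1400 + 2.230·1210) / 23.23 = 2701/23.23 = 116.3 µg/L.
116.3·exp(−k·t) = 31 → t = ln(116.3/31)/k = 1020000 s = 283.3 h.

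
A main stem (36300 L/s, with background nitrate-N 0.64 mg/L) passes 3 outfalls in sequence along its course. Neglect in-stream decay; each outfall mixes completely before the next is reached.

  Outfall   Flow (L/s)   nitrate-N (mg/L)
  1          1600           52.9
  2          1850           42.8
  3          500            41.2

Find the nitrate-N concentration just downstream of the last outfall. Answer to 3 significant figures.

Outfall 1: combined Q = 37900 L/s; C = (36300·0.6400 + 1600·52.90)/37900 = 2.846 mg/L.
Outfall 2: combined Q = 39750 L/s; C = (37900·2.846 + 1850·42.80)/39750 = 4.706 mg/L.
Outfall 3: combined Q = 40250 L/s; C = (39750·4.706 + 500.0·41.20)/40250 = 5.159 mg/L.

5.16 mg/L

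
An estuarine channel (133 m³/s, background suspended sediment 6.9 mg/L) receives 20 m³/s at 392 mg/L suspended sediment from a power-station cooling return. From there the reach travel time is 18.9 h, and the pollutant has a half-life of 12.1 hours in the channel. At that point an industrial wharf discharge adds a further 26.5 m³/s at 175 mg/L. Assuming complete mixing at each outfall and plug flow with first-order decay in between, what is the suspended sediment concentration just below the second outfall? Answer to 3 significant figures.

Flow-weighted average: C = (133.0·6.900 + 20.00·392.0) / 153.0 = 8758/153.0 = 57.24 mg/L; combined flow 153.0 m³/s.
Half-life 12.1 h → k = ln 2 / 12.1 = 0.05728 h⁻¹ = 1.375 d⁻¹.
Applying C = C₀e^(−kt): 57.24 × 0.3387 = 19.39 mg/L.
At the second outfall, C = (153.0·19.39 + 26.50·175.0) / (153.0 + 26.50) = 42.36 mg/L.

42.4 mg/L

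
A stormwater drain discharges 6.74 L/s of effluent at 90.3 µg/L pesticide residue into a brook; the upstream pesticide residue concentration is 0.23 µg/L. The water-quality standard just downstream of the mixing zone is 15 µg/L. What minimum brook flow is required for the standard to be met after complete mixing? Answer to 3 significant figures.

34.4 L/s

Set C_mix = 15: (Q·0.2300 + 6.740·90.30) / (Q + 6.740) = 15
→ Q = 6.740·(90.30 − 15)/(15 − 0.2300) = 34.36 L/s.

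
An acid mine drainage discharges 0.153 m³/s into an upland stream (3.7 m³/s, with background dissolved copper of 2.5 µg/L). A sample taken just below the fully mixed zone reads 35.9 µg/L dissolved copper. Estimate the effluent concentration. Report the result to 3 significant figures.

Mass balance: 3.700·2.500 + 0.1530·Cₑ = 3.853·35.90
→ Cₑ = (3.853·35.90 − 3.700·2.500) / 0.1530 = 843.6 µg/L.

844 µg/L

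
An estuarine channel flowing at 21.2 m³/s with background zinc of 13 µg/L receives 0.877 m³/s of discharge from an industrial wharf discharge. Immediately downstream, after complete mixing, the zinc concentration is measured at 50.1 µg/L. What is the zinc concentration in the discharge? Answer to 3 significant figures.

Mass balance: 21.20·13.00 + 0.8770·Cₑ = 22.08·50.10
→ Cₑ = (22.08·50.10 − 21.20·13.00) / 0.8770 = 946.9 µg/L.

947 µg/L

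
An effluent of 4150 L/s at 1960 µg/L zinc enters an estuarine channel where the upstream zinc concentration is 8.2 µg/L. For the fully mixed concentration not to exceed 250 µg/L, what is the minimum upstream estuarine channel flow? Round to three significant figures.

29300 L/s

Set C_mix = 250: (Q·8.200 + 4150·1960) / (Q + 4150) = 250
→ Q = 4150·(1960 − 250)/(250 − 8.200) = 29350 L/s.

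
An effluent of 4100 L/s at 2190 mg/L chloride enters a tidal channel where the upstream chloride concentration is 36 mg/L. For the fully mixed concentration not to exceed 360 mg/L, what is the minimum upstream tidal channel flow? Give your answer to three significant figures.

23200 L/s

Set C_mix = 360: (Q·36.00 + 4100·2190) / (Q + 4100) = 360
→ Q = 4100·(2190 − 360)/(360 − 36.00) = 23160 L/s.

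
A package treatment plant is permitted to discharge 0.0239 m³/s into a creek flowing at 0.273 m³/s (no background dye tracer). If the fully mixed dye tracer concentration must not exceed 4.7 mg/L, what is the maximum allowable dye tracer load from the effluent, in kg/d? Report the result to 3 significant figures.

Mass balance at the limit: 0.2730·0 + 0.02390·Cₑ = 0.2969·4.7 → Cₑ = 58.39 mg/L.
Load = 0.02390 m³/s × 58.39 g/m³ × 86 400 s/d = 120.6 kg/d.

121 kg/d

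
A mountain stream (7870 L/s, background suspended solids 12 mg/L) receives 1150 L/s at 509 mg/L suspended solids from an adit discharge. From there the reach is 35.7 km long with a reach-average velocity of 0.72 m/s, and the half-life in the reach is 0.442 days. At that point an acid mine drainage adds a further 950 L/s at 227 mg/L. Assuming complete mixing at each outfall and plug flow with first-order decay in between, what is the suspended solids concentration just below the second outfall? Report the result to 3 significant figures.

49.4 mg/L

Flow-weighted average: C = (7870·12.00 + 1150·509.0) / 9020 = 679800/9020 = 75.36 mg/L; combined flow 9020 L/s.
Travel time t = 35.7·1000 / 0.72 = 49580 s = 13.77 h.
Half-life 0.442 d → k = ln 2 / 0.442 = 1.568 d⁻¹.
Decay over the reach: 75.36·exp(−kt) = 75.36·0.4066 = 30.64 mg/L.
At the second outfall, C = (9020·30.64 + 950.0·227.0) / (9020 + 950.0) = 49.35 mg/L.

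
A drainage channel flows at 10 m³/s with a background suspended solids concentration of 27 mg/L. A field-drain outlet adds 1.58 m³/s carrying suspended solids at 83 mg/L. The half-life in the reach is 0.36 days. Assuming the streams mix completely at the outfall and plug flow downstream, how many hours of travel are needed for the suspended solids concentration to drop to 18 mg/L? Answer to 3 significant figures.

8.16 h

Mass balance: C = (10.00·27.00 + 1.580·83.00) / 11.58 = 401.1/11.58 = 34.64 mg/L.
Half-life 0.36 d → k = ln 2 / 0.36 = 1.925 d⁻¹.
34.64·exp(−k·t) = 18 → t = ln(34.64/18)/k = 29380 s = 8.160 h.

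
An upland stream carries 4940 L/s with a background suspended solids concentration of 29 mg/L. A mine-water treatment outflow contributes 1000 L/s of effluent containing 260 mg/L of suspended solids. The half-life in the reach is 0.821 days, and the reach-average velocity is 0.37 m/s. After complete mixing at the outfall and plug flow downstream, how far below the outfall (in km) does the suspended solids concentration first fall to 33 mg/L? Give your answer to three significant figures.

Conservation of mass: C = (4940·29.00 + 1000·260.0) / 5940 = 403300/5940 = 67.89 mg/L.
Half-life 0.821 d → k = ln 2 / 0.821 = 0.8443 d⁻¹.
Set 67.89·exp(−k·t) = 33 → t = ln(67.89/33)/k = 73820 s = 20.51 h.
Distance = v·t = 0.37·73820 = 27310 m = 27.31 km.

27.3 km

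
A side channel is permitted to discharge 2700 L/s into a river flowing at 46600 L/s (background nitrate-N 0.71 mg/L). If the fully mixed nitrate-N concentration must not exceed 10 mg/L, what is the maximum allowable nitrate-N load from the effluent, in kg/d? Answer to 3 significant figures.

39700 kg/d

Mass balance at the limit: 46600·0.7100 + 2700·Cₑ = 49300·10 → Cₑ = 170.3 mg/L.
2700 L/s = 2.700 m³/s. Load = 2.700 m³/s × 170.3 g/m³ × 86 400 s/d = 39740 kg/d.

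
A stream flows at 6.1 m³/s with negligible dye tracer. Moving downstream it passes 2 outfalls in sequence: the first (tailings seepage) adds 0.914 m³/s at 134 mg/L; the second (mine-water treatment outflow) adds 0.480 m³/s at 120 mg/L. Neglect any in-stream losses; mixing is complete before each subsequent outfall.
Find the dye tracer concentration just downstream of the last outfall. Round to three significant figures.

24.0 mg/L

Outfall 1: combined Q = 7.014 m³/s; C = (6.100·0 + 0.9140·134.0)/7.014 = 17.46 mg/L.
Outfall 2: combined Q = 7.494 m³/s; C = (7.014·17.46 + 0.4800·120.0)/7.494 = 24.03 mg/L.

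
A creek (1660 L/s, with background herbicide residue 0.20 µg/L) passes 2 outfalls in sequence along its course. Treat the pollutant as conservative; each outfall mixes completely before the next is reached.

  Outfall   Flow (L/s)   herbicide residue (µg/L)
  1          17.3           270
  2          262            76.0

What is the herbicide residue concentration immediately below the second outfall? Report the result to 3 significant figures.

Below outfall 1: Q → 1677 L/s, C = (1660·0.2000 + 17.30·270.0)/1677 = 2.983 µg/L.
Below outfall 2: Q → 1939 L/s, C = (1677·2.983 + 262.0·76.00)/1939 = 12.85 µg/L.

12.8 µg/L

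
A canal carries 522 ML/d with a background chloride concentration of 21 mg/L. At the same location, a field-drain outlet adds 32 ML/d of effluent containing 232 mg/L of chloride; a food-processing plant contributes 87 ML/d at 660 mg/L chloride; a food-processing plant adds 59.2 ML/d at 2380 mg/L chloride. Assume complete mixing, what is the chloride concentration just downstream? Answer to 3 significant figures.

After mixing, C = (522.0·21.00 + 32.00·232.0 + 87.00·660.0 + 59.20·2380) / 700.2 = 216700/700.2 = 309.5 mg/L.

309 mg/L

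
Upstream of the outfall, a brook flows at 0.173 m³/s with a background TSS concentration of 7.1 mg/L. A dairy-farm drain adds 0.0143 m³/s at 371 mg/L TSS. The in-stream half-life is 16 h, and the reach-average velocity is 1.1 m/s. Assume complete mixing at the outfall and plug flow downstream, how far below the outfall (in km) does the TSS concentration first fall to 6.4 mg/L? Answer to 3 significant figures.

Flow-weighted average: C = (0.1730·7.100 + 0.01430·371.0) / 0.1873 = 6.534/0.1873 = 34.88 mg/L.
Half-life 16 h → k = ln 2 / 16 = 0.04332 h⁻¹ = 1.040 d⁻¹.
Set 34.88·exp(−k·t) = 6.4 → t = ln(34.88/6.4)/k = 140900 s = 39.14 h.
Distance = v·t = 1.1·140900 = 155000 m = 155.0 km.

155 km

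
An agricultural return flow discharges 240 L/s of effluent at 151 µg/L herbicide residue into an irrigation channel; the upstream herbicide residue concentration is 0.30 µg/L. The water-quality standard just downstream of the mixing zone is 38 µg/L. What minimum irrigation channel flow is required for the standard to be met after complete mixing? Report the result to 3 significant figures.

719 L/s

Set C_mix = 38: (Q·0.3000 + 240.0·151.0) / (Q + 240.0) = 38
→ Q = 240.0·(151.0 − 38)/(38 − 0.3000) = 719.4 L/s.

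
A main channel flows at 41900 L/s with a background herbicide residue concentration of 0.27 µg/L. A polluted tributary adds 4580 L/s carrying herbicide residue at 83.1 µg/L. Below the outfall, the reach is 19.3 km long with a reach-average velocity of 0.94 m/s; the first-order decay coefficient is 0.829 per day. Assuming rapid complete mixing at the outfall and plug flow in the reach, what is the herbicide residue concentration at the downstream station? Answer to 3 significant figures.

6.92 µg/L

Mass balance: C = (41900·0.2700 + 4580·83.10) / 46480 = 391900/46480 = 8.432 µg/L.
Travel time t = 19.3·1000 / 0.94 = 20530 s = 5.703 h.
After decay, C = 8.432 × e^(−kt) = 8.432 × 0.8212 = 6.924 µg/L.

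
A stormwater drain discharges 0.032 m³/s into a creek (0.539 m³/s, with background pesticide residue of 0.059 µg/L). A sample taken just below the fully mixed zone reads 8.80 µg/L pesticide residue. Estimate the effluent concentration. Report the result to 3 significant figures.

Mass balance: 0.5390·0.05900 + 0.03200·Cₑ = 0.5710·8.800
→ Cₑ = (0.5710·8.800 − 0.5390·0.05900) / 0.03200 = 156.0 µg/L.

156 µg/L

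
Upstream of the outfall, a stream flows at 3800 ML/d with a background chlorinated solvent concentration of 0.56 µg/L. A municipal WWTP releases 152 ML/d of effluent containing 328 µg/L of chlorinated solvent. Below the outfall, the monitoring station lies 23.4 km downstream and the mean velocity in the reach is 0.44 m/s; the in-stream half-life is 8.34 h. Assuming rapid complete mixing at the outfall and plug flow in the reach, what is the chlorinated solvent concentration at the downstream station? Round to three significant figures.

After mixing, C = (3800·0.5600 + 152.0·328.0) / 3952 = 51980/3952 = 13.15 µg/L.
Travel time t = 23.4·1000 / 0.44 = 53180 s = 14.77 h.
Half-life 8.34 h → k = ln 2 / 8.34 = 0.08311 h⁻¹ = 1.995 d⁻¹.
Applying C = C₀e^(−kt): 13.15 × 0.2929 = 3.853 µg/L.

3.85 µg/L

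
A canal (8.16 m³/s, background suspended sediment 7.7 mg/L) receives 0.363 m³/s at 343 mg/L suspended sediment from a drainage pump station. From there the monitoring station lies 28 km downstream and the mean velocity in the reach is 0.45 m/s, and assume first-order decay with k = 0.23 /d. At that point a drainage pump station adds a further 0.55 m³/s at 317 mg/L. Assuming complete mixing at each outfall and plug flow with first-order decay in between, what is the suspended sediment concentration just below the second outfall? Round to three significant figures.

36.7 mg/L

Mass balance: C = (8.160·7.700 + 0.3630·343.0) / 8.523 = 187.3/8.523 = 21.98 mg/L; combined flow 8.523 m³/s.
Travel time t = 28·1000 / 0.45 = 62220 s = 17.28 h.
First-order decay: C = 21.98·exp(−k·t) = 21.98·0.8474 = 18.63 mg/L.
At the second outfall, C = (8.523·18.63 + 0.5500·317.0) / (8.523 + 0.5500) = 36.71 mg/L.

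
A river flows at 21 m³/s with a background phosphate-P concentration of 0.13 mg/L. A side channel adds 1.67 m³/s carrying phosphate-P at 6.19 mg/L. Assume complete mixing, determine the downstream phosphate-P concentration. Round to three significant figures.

Flow-weighted average: C = (21.00·0.1300 + 1.670·6.190) / 22.67 = 13.07/22.67 = 0.5764 mg/L.

0.576 mg/L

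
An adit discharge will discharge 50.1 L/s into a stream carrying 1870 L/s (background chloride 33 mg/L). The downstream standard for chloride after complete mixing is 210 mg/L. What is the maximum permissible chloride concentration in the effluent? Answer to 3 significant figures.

At the limit, (Qr·Cr + Qe·Cₑ)/(Qr + Qe) = 210:
Cₑ = (1920·210 − 1870·33.00) / 50.10 = 6817 mg/L.

6820 mg/L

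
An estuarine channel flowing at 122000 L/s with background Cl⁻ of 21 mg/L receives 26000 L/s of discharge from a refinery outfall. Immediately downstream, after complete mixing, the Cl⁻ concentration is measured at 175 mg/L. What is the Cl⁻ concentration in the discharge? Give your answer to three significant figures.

Mass balance: 122000·21.00 + 26000·Cₑ = 148000·175.0
→ Cₑ = (148000·175.0 − 122000·21.00) / 26000 = 897.6 mg/L.

898 mg/L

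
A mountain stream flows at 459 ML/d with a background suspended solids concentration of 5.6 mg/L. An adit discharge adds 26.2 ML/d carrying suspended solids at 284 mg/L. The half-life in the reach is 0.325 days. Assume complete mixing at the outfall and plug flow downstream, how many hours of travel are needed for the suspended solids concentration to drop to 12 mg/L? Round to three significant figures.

6.10 h

Conservation of mass: C = (459.0·5.600 + 26.20·284.0) / 485.2 = 10010/485.2 = 20.63 mg/L.
Half-life 0.325 d → k = ln 2 / 0.325 = 2.133 d⁻¹.
20.63·exp(−k·t) = 12 → t = ln(20.63/12)/k = 21960 s = 6.099 h.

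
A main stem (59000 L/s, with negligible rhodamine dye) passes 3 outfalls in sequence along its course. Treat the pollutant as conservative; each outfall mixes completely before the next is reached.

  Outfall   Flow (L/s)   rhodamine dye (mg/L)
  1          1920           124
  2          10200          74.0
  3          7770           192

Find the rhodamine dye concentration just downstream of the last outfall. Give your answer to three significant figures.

31.5 mg/L

After outfall 1: Q = 59000 + 1920 = 60920 L/s; C = (59000·0 + 1920·124.0)/60920 = 3.908 mg/L.
After outfall 2: Q = 60920 + 10200 = 71120 L/s; C = (60920·3.908 + 10200·74.00)/71120 = 13.96 mg/L.
After outfall 3: Q = 71120 + 7770 = 78890 L/s; C = (71120·13.96 + 7770·192.0)/78890 = 31.50 mg/L.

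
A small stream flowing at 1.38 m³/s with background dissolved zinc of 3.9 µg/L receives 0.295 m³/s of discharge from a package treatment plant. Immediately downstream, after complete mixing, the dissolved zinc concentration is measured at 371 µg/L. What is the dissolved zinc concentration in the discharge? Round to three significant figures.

2090 µg/L

Mass balance: 1.380·3.900 + 0.2950·Cₑ = 1.675·371.0
→ Cₑ = (1.675·371.0 − 1.380·3.900) / 0.2950 = 2088 µg/L.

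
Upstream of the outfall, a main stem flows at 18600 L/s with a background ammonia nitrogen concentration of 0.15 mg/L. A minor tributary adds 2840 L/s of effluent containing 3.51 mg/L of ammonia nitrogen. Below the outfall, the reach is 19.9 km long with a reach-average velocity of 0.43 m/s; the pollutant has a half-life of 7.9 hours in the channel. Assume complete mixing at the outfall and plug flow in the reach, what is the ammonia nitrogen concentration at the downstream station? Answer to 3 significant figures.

0.193 mg/L

After mixing, C = (18600·0.1500 + 2840·3.510) / 21440 = 12760/21440 = 0.5951 mg/L.
Travel time t = 19.9·1000 / 0.43 = 46280 s = 12.86 h.
Half-life 7.9 h → k = ln 2 / 7.9 = 0.08774 h⁻¹ = 2.106 d⁻¹.
First-order decay: C = 0.5951·exp(−k·t) = 0.5951·0.3237 = 0.1926 mg/L.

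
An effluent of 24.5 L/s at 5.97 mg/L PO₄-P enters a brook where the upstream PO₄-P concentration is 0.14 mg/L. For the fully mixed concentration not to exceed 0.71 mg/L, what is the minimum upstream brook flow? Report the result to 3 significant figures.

Set C_mix = 0.71: (Q·0.1400 + 24.50·5.970) / (Q + 24.50) = 0.71
→ Q = 24.50·(5.970 − 0.71)/(0.71 − 0.1400) = 226.1 L/s.

226 L/s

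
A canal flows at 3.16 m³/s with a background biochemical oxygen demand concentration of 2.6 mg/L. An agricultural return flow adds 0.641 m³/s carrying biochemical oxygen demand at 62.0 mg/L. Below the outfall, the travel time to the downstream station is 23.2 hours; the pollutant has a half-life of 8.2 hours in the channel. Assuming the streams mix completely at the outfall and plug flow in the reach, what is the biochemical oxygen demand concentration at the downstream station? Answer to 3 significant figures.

Flow-weighted average: C = (3.160·2.600 + 0.6410·62.00) / 3.801 = 47.96/3.801 = 12.62 mg/L.
Half-life 8.2 h → k = ln 2 / 8.2 = 0.08453 h⁻¹ = 2.029 d⁻¹.
Applying C = C₀e^(−kt): 12.62 × 0.1407 = 1.775 mg/L.

1.78 mg/L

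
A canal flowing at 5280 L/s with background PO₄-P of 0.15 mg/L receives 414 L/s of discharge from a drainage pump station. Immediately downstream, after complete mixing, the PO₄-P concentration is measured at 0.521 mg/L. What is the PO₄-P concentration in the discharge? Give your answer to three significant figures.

5.25 mg/L

Mass balance: 5280·0.1500 + 414.0·Cₑ = 5694·0.5210
→ Cₑ = (5694·0.5210 − 5280·0.1500) / 414.0 = 5.253 mg/L.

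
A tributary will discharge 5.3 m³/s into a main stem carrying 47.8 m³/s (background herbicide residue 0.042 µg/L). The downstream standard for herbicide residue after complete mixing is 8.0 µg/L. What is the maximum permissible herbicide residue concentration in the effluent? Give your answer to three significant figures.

At the limit, (Qr·Cr + Qe·Cₑ)/(Qr + Qe) = 8.0:
Cₑ = (53.10·8.0 − 47.80·0.04200) / 5.300 = 79.77 µg/L.

79.8 µg/L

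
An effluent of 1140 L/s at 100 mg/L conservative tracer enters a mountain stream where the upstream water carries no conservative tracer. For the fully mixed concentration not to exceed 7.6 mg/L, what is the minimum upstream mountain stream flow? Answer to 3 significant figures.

13900 L/s

Set C_mix = 7.6: (Q·0 + 1140·100.0) / (Q + 1140) = 7.6
→ Q = 1140·(100.0 − 7.6)/(7.6 − 0) = 13860 L/s.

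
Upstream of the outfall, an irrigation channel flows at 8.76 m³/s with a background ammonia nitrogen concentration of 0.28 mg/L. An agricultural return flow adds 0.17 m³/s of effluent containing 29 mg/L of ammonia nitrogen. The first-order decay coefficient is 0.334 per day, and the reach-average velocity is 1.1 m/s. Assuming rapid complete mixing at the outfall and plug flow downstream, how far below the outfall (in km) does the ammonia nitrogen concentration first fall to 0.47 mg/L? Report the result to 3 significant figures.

Flow-weighted average: C = (8.760·0.2800 + 0.1700·29.00) / 8.930 = 7.383/8.930 = 0.8267 mg/L.
Set 0.8267·exp(−k·t) = 0.47 → t = ln(0.8267/0.47)/k = 146100 s = 40.58 h.
Distance = v·t = 1.1·146100 = 160700 m = 160.7 km.

161 km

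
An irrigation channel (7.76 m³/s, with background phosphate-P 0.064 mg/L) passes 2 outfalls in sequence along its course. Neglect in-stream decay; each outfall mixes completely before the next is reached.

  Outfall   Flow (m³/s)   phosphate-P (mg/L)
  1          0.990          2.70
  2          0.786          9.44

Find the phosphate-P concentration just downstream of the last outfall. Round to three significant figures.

Outfall 1: combined Q = 8.750 m³/s; C = (7.760·0.06400 + 0.9900·2.700)/8.750 = 0.3622 mg/L.
Outfall 2: combined Q = 9.536 m³/s; C = (8.750·0.3622 + 0.7860·9.440)/9.536 = 1.110 mg/L.

1.11 mg/L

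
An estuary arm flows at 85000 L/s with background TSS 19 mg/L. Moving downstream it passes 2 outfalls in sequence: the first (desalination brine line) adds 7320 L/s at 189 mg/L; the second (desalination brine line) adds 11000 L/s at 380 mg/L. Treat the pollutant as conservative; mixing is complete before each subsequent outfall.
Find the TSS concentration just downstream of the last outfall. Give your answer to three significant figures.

Below outfall 1: Q → 92320 L/s, C = (85000·19.00 + 7320·189.0)/92320 = 32.48 mg/L.
Below outfall 2: Q → 103300 L/s, C = (92320·32.48 + 11000·380.0)/103300 = 69.48 mg/L.

69.5 mg/L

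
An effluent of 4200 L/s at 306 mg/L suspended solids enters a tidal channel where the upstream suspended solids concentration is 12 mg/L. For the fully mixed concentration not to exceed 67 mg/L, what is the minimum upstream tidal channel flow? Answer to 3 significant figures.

18300 L/s

Set C_mix = 67: (Q·12.00 + 4200·306.0) / (Q + 4200) = 67
→ Q = 4200·(306.0 − 67)/(67 − 12.00) = 18250 L/s.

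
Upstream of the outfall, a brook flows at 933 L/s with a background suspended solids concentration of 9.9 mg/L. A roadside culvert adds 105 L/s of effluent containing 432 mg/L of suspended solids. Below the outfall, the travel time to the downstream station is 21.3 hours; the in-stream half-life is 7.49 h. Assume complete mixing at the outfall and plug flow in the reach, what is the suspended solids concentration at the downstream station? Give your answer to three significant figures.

After mixing, C = (933.0·9.900 + 105.0·432.0) / 1038 = 54600/1038 = 52.60 mg/L.
Half-life 7.49 h → k = ln 2 / 7.49 = 0.09254 h⁻¹ = 2.221 d⁻¹.
Decay over the reach: 52.60·exp(−kt) = 52.60·0.1393 = 7.327 mg/L.

7.33 mg/L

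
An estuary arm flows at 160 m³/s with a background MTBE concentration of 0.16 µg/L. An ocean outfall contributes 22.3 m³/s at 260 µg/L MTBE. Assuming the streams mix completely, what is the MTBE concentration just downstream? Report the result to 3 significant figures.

Conservation of mass: C = (160.0·0.1600 + 22.30·260.0) / 182.3 = 5824/182.3 = 31.95 µg/L.

31.9 µg/L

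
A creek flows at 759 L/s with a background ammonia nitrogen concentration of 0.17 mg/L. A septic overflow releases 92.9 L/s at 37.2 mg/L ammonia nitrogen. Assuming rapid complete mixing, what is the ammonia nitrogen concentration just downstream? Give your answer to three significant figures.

4.21 mg/L

Mixed concentration C = ΣQC/ΣQ = (759.0·0.1700 + 92.90·37.20) / 851.9 = 3585/851.9 = 4.208 mg/L.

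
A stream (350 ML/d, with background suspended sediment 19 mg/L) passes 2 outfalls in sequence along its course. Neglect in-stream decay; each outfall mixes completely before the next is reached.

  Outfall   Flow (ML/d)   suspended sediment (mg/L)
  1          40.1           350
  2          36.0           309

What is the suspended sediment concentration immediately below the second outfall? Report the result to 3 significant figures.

Outfall 1: combined Q = 390.1 ML/d; C = (350.0·19.00 + 40.10·350.0)/390.1 = 53.02 mg/L.
Outfall 2: combined Q = 426.1 ML/d; C = (390.1·53.02 + 36.00·309.0)/426.1 = 74.65 mg/L.

74.7 mg/L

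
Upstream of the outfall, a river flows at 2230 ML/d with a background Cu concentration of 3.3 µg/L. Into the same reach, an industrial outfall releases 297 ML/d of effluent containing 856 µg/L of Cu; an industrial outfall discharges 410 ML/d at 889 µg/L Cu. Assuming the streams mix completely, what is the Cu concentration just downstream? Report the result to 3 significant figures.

Mixed concentration C = ΣQC/ΣQ = (2230·3.300 + 297.0·856.0 + 410.0·889.0) / 2937 = 626100/2937 = 213.2 µg/L.

213 µg/L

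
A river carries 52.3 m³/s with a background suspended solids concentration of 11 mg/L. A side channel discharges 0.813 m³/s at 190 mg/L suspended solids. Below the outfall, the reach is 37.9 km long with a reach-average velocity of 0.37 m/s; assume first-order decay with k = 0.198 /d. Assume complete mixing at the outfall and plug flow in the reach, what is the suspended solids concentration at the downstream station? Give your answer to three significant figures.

After mixing, C = (52.30·11.00 + 0.8130·190.0) / 53.11 = 729.8/53.11 = 13.74 mg/L.
Travel time t = 37.9·1000 / 0.37 = 102400 s = 28.45 h.
Applying C = C₀e^(−kt): 13.74 × 0.7908 = 10.87 mg/L.

10.9 mg/L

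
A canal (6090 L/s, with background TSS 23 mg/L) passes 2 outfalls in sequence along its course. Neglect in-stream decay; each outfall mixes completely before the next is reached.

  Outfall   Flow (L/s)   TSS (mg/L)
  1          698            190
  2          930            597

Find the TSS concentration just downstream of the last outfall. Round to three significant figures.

Below outfall 1: Q → 6788 L/s, C = (6090·23.00 + 698.0·190.0)/6788 = 40.17 mg/L.
Below outfall 2: Q → 7718 L/s, C = (6788·40.17 + 930.0·597.0)/7718 = 107.3 mg/L.

107 mg/L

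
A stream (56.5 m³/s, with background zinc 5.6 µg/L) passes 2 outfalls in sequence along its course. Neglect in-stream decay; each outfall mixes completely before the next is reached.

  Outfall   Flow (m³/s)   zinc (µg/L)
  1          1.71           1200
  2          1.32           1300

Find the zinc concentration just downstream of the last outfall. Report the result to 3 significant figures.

After outfall 1: Q = 56.50 + 1.710 = 58.21 m³/s; C = (56.50·5.600 + 1.710·1200)/58.21 = 40.69 µg/L.
After outfall 2: Q = 58.21 + 1.320 = 59.53 m³/s; C = (58.21·40.69 + 1.320·1300)/59.53 = 68.61 µg/L.

68.6 µg/L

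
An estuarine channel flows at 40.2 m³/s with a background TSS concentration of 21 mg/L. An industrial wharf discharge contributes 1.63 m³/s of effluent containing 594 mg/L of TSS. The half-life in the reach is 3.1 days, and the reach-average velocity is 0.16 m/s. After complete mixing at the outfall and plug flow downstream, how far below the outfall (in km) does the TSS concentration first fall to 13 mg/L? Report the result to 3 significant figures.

After mixing, C = (40.20·21.00 + 1.630·594.0) / 41.83 = 1812/41.83 = 43.33 mg/L.
Half-life 3.1 d → k = ln 2 / 3.1 = 0.2236 d⁻¹.
Set 43.33·exp(−k·t) = 13 → t = ln(43.33/13)/k = 465200 s = 129.2 h.
Distance = v·t = 0.16·465200 = 74430 m = 74.43 km.

74.4 km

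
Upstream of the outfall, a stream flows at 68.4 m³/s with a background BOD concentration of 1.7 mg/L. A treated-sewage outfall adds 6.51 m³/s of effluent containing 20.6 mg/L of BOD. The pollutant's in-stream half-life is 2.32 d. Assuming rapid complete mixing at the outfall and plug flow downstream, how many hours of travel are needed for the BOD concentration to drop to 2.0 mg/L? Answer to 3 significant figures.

41.3 h

Mass balance: C = (68.40·1.700 + 6.510·20.60) / 74.91 = 250.4/74.91 = 3.342 mg/L.
Half-life 2.32 d → k = ln 2 / 2.32 = 0.2988 d⁻¹.
3.342·exp(−k·t) = 2.0 → t = ln(3.342/2.0)/k = 148500 s = 41.25 h.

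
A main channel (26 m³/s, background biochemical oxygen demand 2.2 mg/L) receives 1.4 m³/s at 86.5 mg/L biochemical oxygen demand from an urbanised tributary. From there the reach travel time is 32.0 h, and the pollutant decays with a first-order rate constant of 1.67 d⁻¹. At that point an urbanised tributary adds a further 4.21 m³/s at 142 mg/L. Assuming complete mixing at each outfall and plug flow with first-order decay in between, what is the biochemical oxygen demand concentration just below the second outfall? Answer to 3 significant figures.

19.5 mg/L

Flow-weighted average: C = (26.00·2.200 + 1.400·86.50) / 27.40 = 178.3/27.40 = 6.507 mg/L; combined flow 27.40 m³/s.
Decay over the reach: 6.507·exp(−kt) = 6.507·0.1079 = 0.7021 mg/L.
At the second outfall, C = (27.40·0.7021 + 4.210·142.0) / (27.40 + 4.210) = 19.52 mg/L.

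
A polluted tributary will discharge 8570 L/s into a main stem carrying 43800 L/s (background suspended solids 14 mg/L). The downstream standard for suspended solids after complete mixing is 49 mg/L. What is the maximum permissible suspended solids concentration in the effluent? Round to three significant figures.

228 mg/L

At the limit, (Qr·Cr + Qe·Cₑ)/(Qr + Qe) = 49:
Cₑ = (52370·49 − 43800·14.00) / 8570 = 227.9 mg/L.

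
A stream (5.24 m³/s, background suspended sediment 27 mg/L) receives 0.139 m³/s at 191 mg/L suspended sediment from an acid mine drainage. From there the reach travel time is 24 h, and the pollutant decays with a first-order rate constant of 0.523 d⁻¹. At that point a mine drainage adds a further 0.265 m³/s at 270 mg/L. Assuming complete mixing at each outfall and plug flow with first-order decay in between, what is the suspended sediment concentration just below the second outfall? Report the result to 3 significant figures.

Flow-weighted average: C = (5.240·27.00 + 0.1390·191.0) / 5.379 = 168.0/5.379 = 31.24 mg/L; combined flow 5.379 m³/s.
Decay over the reach: 31.24·exp(−kt) = 31.24·0.5927 = 18.52 mg/L.
Second outfall: C = (5.379·18.52 + 0.2650·270.0)/5.644 = 30.32 mg/L.

30.3 mg/L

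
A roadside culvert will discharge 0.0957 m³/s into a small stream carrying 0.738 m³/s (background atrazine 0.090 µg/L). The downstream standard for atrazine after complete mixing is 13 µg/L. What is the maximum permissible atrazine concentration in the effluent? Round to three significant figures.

113 µg/L

At the limit, (Qr·Cr + Qe·Cₑ)/(Qr + Qe) = 13:
Cₑ = (0.8337·13 − 0.7380·0.09000) / 0.09570 = 112.6 µg/L.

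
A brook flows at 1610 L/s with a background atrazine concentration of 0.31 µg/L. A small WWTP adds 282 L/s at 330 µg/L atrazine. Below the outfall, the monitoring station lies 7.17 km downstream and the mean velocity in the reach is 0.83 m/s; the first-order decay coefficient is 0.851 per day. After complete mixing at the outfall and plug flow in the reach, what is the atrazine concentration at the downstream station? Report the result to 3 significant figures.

45.4 µg/L

Mixed concentration C = ΣQC/ΣQ = (1610·0.3100 + 282.0·330.0) / 1892 = 93560/1892 = 49.45 µg/L.
Travel time t = 7.17·1000 / 0.83 = 8639 s = 2.400 h.
After decay, C = 49.45 × e^(−kt) = 49.45 × 0.9184 = 45.42 µg/L.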